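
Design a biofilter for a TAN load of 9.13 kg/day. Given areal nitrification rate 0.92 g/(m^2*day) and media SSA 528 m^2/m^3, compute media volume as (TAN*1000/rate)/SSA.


A = 9.13*1000 / 0.92 = 9923.913 m^2
V = 9923.913 / 528 = 18.7953

18.7953 m^3


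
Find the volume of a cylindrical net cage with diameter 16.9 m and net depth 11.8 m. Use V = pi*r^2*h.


r = d/2 = 16.9/2 = 8.45 m
Base area = pi*r^2 = pi*8.45^2 = 224.31757 m^2
Volume = 224.31757 * 11.8 = 2646.95 m^3

2646.95 m^3


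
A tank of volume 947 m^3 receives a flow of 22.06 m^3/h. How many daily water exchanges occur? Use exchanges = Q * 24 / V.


Daily flow volume = 22.06 m^3/h * 24 h = 529.44 m^3/day
Exchanges = daily flow / tank volume = 529.44 / 947 = 0.559071 exchanges/day

0.559071 exchanges/day


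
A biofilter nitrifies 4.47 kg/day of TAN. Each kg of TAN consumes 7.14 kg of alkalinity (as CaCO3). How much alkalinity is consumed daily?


Alkalinity factor: 7.14 kg CaCO3 consumed per kg TAN nitrified
alk = 4.47 kg TAN * 7.14 = 31.9158 kg CaCO3/day

31.9158 kg CaCO3/day


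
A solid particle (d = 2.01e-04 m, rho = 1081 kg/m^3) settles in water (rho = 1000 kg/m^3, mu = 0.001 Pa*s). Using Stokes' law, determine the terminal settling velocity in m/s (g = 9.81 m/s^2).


Density difference: rho_p - rho_f = 1081 - 1000 = 81 kg/m^3
d^2 = (2.01e-04)^2 = 4.0401e-08 m^2
Numerator = (rho_p - rho_f) * g * d^2 = 81 * 9.81 * 4.0401e-08 = 3.2103039e-05
Denominator = 18 * mu = 18 * 0.001 = 0.018
v_s = 3.2103039e-05 / 0.018 = 0.0017835 m/s
Check: Re = rho_f * v_s * d / mu = 1000 * 0.0017835 * 2.01e-04 / 0.001 = 0.358 < 1, so Stokes' law applies.

0.0017835 m/s


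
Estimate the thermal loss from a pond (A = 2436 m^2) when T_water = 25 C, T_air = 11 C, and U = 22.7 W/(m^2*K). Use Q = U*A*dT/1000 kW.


Temperature difference dT = 25 - 11 = 14 K
Heat loss (W) = U * A * dT = 22.7 * 2436 * 14 = 774160.8 W
Convert to kW: 774160.8 / 1000 = 774.1608 kW

774.1608 kW


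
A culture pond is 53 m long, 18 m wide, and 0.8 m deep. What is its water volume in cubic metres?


Base area = L * W = 53 * 18 = 954 m^2
Volume = area * depth = 954 * 0.8 = 763.2 m^3

763.2 m^3


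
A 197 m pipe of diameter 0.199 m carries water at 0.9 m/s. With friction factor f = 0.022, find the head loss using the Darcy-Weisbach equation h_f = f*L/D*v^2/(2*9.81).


v^2 = 0.9^2 = 0.81 m^2/s^2
L/D = 197/0.199 = 989.94975
h_f = f*(L/D)*v^2/(2g) = 0.022 * 989.94975 * 0.81 / 19.62 = 0.899129 m

0.899129 m


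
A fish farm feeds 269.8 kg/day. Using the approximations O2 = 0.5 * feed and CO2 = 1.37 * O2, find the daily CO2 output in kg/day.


O2 = 269.8 * 0.5 = 134.9
CO2 = 134.9 * 1.37 = 184.813

184.813 kg/day


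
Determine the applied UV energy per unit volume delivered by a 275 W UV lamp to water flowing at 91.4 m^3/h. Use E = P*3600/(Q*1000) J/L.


Energy delivered per hour = 275 W * 3600 s = 990000 J/h
Volume treated per hour = 91.4 m^3/h * 1000 = 91400 L/h
dose = 990000 / 91400 = 10.8315 J/L

10.8315 J/L


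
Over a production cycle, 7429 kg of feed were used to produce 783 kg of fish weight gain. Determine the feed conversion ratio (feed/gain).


FCR = feed consumed / weight gained
FCR = 7429 kg / 783 kg = 9.48787

9.48787


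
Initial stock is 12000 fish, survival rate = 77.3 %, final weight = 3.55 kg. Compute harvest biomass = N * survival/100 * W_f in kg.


Survivors = 12000 * 77.3/100 = 9276 fish
Harvest biomass = survivors * W_f = 9276 * 3.55 = 32929.8 kg

32929.8 kg


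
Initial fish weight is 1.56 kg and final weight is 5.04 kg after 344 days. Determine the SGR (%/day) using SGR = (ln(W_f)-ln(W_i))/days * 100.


ln(W_f) = ln(5.04) = 1.6174061
ln(W_i) = ln(1.56) = 0.44468582
ln(W_f) - ln(W_i) = 1.6174061 - 0.44468582 = 1.1727203
SGR = 1.1727203 / 344 * 100 = 0.340907 %/day

0.340907 %/day


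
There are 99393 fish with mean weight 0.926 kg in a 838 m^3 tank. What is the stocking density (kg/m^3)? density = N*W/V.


Total biomass = 99393 fish * 0.926 kg = 92037.918 kg
Density = total biomass / volume = 92037.918 / 838 = 109.83 kg/m^3

109.83 kg/m^3


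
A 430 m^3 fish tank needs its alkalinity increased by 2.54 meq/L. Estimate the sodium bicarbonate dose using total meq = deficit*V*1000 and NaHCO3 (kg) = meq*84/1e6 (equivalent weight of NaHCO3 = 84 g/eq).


Tank volume in L = 430 m^3 * 1000 = 430000 L
Total meq required = 2.54 meq/L * 430000 L = 1092200 meq
NaHCO3 mass = 1092200 meq * 84 mg/meq / 1e6 = 91.7448 kg

91.7448 kg


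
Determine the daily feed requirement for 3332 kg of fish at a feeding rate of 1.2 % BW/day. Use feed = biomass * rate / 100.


Feeding rate fraction = 1.2% / 100 = 0.012
Daily feed = 3332 kg * 0.012 = 39.984 kg/day

39.984 kg/day


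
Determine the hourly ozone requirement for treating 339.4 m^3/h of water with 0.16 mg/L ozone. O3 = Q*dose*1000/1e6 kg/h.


O3 demand (mg/h) = Q * dose * 1000 = 339.4 * 0.16 * 1000 = 54304 mg/h
Convert mg to kg: 54304 / 1e6 = 0.054304 kg/h

0.054304 kg/h


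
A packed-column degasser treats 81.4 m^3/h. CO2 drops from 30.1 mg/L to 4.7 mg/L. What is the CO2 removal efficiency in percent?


CO2_out / CO2_in = 4.7 / 30.1 = 0.15614618
Fraction remaining = 0.15614618
efficiency = (1 - 0.15614618) * 100 = 84.3854 %

84.3854 %


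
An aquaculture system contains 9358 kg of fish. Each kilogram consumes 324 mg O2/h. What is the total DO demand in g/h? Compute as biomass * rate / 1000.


Total O2 consumption (mg/h) = 9358 kg * 324 mg/(kg*h) = 3031992 mg/h
Convert to g/h: 3031992 / 1000 = 3031.992 g/h

3031.992 g/h


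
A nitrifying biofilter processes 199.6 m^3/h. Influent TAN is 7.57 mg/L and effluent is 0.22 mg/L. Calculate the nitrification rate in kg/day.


Concentration drop: TAN_in - TAN_out = 7.57 - 0.22 = 7.35 mg/L
Hourly TAN removed = Q * dTAN = 199.6 m^3/h * 7.35 mg/L = 1467.06 g/h  (m^3/h * mg/L = g/h)
Daily TAN removed = 1467.06 * 24 = 35209.44 g/day
Convert to kg/day: 35209.44 / 1000 = 35.20944 kg/day

35.20944 kg/day


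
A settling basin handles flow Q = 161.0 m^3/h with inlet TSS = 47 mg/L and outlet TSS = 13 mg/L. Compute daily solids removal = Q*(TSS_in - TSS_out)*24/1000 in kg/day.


Concentration drop: TSS_in - TSS_out = 47 - 13 = 34 mg/L
Hourly solids removed = Q * dTSS = 161.0 m^3/h * 34 mg/L = 5474 g/h  (m^3/h * mg/L = g/h)
Daily solids removed = 5474 * 24 = 131376 g/day
Convert g to kg: 131376 / 1000 = 131.376 kg/day

131.376 kg/day


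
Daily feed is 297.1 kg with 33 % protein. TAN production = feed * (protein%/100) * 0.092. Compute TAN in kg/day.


Protein in feed = 297.1 * 33/100 = 98.043 kg/day
TAN = protein * 0.092 = 98.043 * 0.092 = 9.019956 kg/day

9.019956 kg/day


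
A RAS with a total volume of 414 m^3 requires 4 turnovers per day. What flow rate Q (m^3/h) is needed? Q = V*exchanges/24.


Daily recirculation volume = 414 m^3 * 4 = 1656 m^3/day
Flow rate Q = daily volume / 24 h = 1656 / 24 = 69 m^3/h

69 m^3/h


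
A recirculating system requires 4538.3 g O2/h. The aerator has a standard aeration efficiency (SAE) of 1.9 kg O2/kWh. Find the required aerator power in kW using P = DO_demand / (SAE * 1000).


SAE in g O2/kWh = 1.9 * 1000 = 1900 g/kWh
P = DO_demand / SAE_g = 4538.3 / 1900 = 2.38858 kW

2.38858 kW


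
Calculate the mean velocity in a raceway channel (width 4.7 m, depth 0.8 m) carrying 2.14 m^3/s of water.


Cross-sectional area = W * d = 4.7 * 0.8 = 3.76 m^2
Velocity = Q / A = 2.14 / 3.76 = 0.569149 m/s

0.569149 m/s


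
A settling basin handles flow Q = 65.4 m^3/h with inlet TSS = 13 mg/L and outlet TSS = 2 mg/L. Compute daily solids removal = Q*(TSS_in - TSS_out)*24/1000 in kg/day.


Concentration drop: TSS_in - TSS_out = 13 - 2 = 11 mg/L
Hourly solids removed = Q * dTSS = 65.4 m^3/h * 11 mg/L = 719.4 g/h  (m^3/h * mg/L = g/h)
Daily solids removed = 719.4 * 24 = 17265.6 g/day
Convert g to kg: 17265.6 / 1000 = 17.2656 kg/day

17.2656 kg/day


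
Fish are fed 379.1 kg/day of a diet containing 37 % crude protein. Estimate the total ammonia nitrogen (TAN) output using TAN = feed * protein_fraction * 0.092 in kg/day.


Protein in feed = 379.1 * 37/100 = 140.267 kg/day
TAN = protein * 0.092 = 140.267 * 0.092 = 12.904564 kg/day

12.904564 kg/day


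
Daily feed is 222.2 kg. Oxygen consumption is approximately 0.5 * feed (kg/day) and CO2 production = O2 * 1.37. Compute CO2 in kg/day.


O2 = 222.2 * 0.5 = 111.1
CO2 = 111.1 * 1.37 = 152.207

152.207 kg/day


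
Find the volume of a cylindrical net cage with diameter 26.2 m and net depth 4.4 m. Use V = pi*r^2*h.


r = d/2 = 26.2/2 = 13.1 m
Base area = pi*r^2 = pi*13.1^2 = 539.12872 m^2
Volume = 539.12872 * 4.4 = 2372.17 m^3

2372.17 m^3


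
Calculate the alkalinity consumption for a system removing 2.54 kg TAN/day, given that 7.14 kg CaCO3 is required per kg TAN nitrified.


Alkalinity factor: 7.14 kg CaCO3 consumed per kg TAN nitrified
alk = 2.54 kg TAN * 7.14 = 18.1356 kg CaCO3/day

18.1356 kg CaCO3/day


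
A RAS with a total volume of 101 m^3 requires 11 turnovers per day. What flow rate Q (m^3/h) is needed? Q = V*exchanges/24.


Daily recirculation volume = 101 m^3 * 11 = 1111 m^3/day
Flow rate Q = daily volume / 24 h = 1111 / 24 = 46.2917 m^3/h

46.2917 m^3/h


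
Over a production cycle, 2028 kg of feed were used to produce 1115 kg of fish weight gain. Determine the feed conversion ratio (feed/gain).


FCR = feed consumed / weight gained
FCR = 2028 kg / 1115 kg = 1.81883

1.81883


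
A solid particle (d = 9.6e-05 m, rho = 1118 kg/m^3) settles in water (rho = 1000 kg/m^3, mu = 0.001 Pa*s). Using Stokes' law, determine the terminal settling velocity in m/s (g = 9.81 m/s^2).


Density difference: rho_p - rho_f = 1118 - 1000 = 118 kg/m^3
d^2 = (9.6e-05)^2 = 9.216e-09 m^2
Numerator = (rho_p - rho_f) * g * d^2 = 118 * 9.81 * 9.216e-09 = 1.0668257e-05
Denominator = 18 * mu = 18 * 0.001 = 0.018
v_s = 1.0668257e-05 / 0.018 = 5.92681e-04 m/s
Check: Re = rho_f * v_s * d / mu = 1000 * 5.92681e-04 * 9.6e-05 / 0.001 = 0.0569 < 1, so Stokes' law applies.

5.92681e-04 m/s


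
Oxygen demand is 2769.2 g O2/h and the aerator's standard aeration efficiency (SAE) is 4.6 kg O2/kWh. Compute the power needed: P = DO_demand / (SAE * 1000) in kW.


SAE in g O2/kWh = 4.6 * 1000 = 4600 g/kWh
P = DO_demand / SAE_g = 2769.2 / 4600 = 0.602 kW

0.602 kW


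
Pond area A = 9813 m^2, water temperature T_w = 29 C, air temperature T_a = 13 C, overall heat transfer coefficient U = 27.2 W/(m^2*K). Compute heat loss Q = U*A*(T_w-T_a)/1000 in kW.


Temperature difference dT = 29 - 13 = 16 K
Heat loss (W) = U * A * dT = 27.2 * 9813 * 16 = 4270617.6 W
Convert to kW: 4270617.6 / 1000 = 4270.6176 kW

4270.6176 kW


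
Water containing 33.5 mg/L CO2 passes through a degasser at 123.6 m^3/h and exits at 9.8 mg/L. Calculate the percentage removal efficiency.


CO2_out / CO2_in = 9.8 / 33.5 = 0.29253731
Fraction remaining = 0.29253731
efficiency = (1 - 0.29253731) * 100 = 70.7463 %

70.7463 %


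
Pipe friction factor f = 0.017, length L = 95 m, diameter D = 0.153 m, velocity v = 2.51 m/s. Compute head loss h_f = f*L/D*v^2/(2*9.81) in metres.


v^2 = 2.51^2 = 6.3001 m^2/s^2
L/D = 95/0.153 = 620.91503
h_f = f*(L/D)*v^2/(2g) = 0.017 * 620.91503 * 6.3001 / 19.62 = 3.38945 m

3.38945 m


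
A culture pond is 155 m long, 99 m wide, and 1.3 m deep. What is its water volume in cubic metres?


Base area = L * W = 155 * 99 = 15345 m^2
Volume = area * depth = 15345 * 1.3 = 19948.5 m^3

19948.5 m^3


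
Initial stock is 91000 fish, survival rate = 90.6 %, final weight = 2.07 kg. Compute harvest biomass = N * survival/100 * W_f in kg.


Survivors = 91000 * 90.6/100 = 82446 fish
Harvest biomass = survivors * W_f = 82446 * 2.07 = 170663.22 kg

170663.22 kg


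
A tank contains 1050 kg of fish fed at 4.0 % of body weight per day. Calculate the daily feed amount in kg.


Feeding rate fraction = 4.0% / 100 = 0.04
Daily feed = 1050 kg * 0.04 = 42 kg/day

42 kg/day


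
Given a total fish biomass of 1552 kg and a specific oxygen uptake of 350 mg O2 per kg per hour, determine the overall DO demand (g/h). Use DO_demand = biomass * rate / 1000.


Total O2 consumption (mg/h) = 1552 kg * 350 mg/(kg*h) = 543200 mg/h
Convert to g/h: 543200 / 1000 = 543.2 g/h

543.2 g/h


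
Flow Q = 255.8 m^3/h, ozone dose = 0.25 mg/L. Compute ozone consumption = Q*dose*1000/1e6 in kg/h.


O3 demand (mg/h) = Q * dose * 1000 = 255.8 * 0.25 * 1000 = 63950 mg/h
Convert mg to kg: 63950 / 1e6 = 0.06395 kg/h

0.06395 kg/h


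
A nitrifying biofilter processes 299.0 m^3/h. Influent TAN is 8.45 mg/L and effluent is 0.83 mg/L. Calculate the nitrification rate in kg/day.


Concentration drop: TAN_in - TAN_out = 8.45 - 0.83 = 7.62 mg/L
Hourly TAN removed = Q * dTAN = 299.0 m^3/h * 7.62 mg/L = 2278.38 g/h  (m^3/h * mg/L = g/h)
Daily TAN removed = 2278.38 * 24 = 54681.12 g/day
Convert to kg/day: 54681.12 / 1000 = 54.68112 kg/day

54.68112 kg/day


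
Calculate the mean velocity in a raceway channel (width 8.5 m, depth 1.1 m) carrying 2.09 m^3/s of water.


Cross-sectional area = W * d = 8.5 * 1.1 = 9.35 m^2
Velocity = Q / A = 2.09 / 9.35 = 0.223529 m/s

0.223529 m/s


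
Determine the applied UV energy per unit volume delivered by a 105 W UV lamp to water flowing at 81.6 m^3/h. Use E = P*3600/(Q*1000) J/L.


Energy delivered per hour = 105 W * 3600 s = 378000 J/h
Volume treated per hour = 81.6 m^3/h * 1000 = 81600 L/h
dose = 378000 / 81600 = 4.63235 J/L

4.63235 J/L


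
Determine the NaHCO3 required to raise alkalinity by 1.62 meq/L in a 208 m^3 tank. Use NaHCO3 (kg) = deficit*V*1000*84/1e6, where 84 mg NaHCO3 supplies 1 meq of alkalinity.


Tank volume in L = 208 m^3 * 1000 = 208000 L
Total meq required = 1.62 meq/L * 208000 L = 336960 meq
NaHCO3 mass = 336960 meq * 84 mg/meq / 1e6 = 28.3046 kg

28.3046 kg


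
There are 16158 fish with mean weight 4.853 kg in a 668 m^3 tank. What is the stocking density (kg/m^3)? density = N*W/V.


Total biomass = 16158 fish * 4.853 kg = 78414.774 kg
Density = total biomass / volume = 78414.774 / 668 = 117.387 kg/m^3

117.387 kg/m^3


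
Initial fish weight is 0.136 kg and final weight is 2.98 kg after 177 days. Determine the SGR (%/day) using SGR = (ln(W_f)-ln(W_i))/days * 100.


ln(W_f) = ln(2.98) = 1.0919233
ln(W_i) = ln(0.136) = -1.9951004
ln(W_f) - ln(W_i) = 1.0919233 - -1.9951004 = 3.0870237
SGR = 3.0870237 / 177 * 100 = 1.74408 %/day

1.74408 %/day


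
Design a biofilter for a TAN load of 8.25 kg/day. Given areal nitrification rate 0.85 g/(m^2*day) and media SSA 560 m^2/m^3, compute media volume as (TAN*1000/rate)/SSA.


A = 8.25*1000 / 0.85 = 9705.8824 m^2
V = 9705.8824 / 560 = 17.3319

17.3319 m^3


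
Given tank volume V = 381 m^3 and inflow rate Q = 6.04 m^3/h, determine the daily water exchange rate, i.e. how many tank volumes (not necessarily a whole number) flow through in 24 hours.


Daily flow volume = 6.04 m^3/h * 24 h = 144.96 m^3/day
Exchanges = daily flow / tank volume = 144.96 / 381 = 0.380472 exchanges/day

0.380472 exchanges/day


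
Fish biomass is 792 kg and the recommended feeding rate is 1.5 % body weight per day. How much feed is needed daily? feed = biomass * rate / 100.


Feeding rate fraction = 1.5% / 100 = 0.015
Daily feed = 792 kg * 0.015 = 11.88 kg/day

11.88 kg/day


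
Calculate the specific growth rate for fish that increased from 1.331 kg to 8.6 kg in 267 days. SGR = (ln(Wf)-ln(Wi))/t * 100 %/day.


ln(W_f) = ln(8.6) = 2.1517622
ln(W_i) = ln(1.331) = 0.28593054
ln(W_f) - ln(W_i) = 2.1517622 - 0.28593054 = 1.8658317
SGR = 1.8658317 / 267 * 100 = 0.698813 %/day

0.698813 %/day


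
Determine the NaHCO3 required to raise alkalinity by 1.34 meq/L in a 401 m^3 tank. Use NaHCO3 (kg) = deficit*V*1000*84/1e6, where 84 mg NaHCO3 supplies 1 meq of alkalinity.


Tank volume in L = 401 m^3 * 1000 = 401000 L
Total meq required = 1.34 meq/L * 401000 L = 537340 meq
NaHCO3 mass = 537340 meq * 84 mg/meq / 1e6 = 45.1366 kg

45.1366 kg


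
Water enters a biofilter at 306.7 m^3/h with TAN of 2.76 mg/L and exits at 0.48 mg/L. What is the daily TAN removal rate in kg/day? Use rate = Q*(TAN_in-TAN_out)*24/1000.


Concentration drop: TAN_in - TAN_out = 2.76 - 0.48 = 2.28 mg/L
Hourly TAN removed = Q * dTAN = 306.7 m^3/h * 2.28 mg/L = 699.276 g/h  (m^3/h * mg/L = g/h)
Daily TAN removed = 699.276 * 24 = 16782.624 g/day
Convert to kg/day: 16782.624 / 1000 = 16.782624 kg/day

16.782624 kg/day


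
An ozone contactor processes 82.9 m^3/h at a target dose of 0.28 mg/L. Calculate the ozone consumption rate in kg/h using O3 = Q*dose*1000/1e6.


O3 demand (mg/h) = Q * dose * 1000 = 82.9 * 0.28 * 1000 = 23212 mg/h
Convert mg to kg: 23212 / 1e6 = 0.023212 kg/h

0.023212 kg/h


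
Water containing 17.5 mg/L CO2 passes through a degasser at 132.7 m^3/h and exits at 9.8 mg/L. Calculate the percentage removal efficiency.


CO2_out / CO2_in = 9.8 / 17.5 = 0.56
Fraction remaining = 0.56
efficiency = (1 - 0.56) * 100 = 44 %

44 %


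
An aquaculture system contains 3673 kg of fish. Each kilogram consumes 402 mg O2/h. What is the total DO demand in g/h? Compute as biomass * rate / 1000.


Total O2 consumption (mg/h) = 3673 kg * 402 mg/(kg*h) = 1476546 mg/h
Convert to g/h: 1476546 / 1000 = 1476.546 g/h

1476.546 g/h


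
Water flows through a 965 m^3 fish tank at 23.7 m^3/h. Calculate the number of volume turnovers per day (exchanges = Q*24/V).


Daily flow volume = 23.7 m^3/h * 24 h = 568.8 m^3/day
Exchanges = daily flow / tank volume = 568.8 / 965 = 0.58943 exchanges/day

0.58943 exchanges/day


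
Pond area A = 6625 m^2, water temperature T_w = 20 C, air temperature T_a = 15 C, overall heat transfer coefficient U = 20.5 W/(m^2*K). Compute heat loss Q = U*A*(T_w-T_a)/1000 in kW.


Temperature difference dT = 20 - 15 = 5 K
Heat loss (W) = U * A * dT = 20.5 * 6625 * 5 = 679062.5 W
Convert to kW: 679062.5 / 1000 = 679.0625 kW

679.0625 kW


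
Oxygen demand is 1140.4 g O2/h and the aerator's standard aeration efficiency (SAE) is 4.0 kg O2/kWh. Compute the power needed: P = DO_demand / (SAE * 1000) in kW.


SAE in g O2/kWh = 4.0 * 1000 = 4000 g/kWh
P = DO_demand / SAE_g = 1140.4 / 4000 = 0.2851 kW

0.2851 kW


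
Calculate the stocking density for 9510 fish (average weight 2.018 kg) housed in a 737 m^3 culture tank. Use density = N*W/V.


Total biomass = 9510 fish * 2.018 kg = 19191.18 kg
Density = total biomass / volume = 19191.18 / 737 = 26.0396 kg/m^3

26.0396 kg/m^3


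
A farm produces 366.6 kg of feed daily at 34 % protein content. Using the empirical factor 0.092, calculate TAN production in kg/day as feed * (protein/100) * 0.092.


Protein in feed = 366.6 * 34/100 = 124.644 kg/day
TAN = protein * 0.092 = 124.644 * 0.092 = 11.467248 kg/day

11.467248 kg/day


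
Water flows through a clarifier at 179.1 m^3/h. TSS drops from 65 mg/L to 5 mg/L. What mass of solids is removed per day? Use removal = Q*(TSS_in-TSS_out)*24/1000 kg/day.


Concentration drop: TSS_in - TSS_out = 65 - 5 = 60 mg/L
Hourly solids removed = Q * dTSS = 179.1 m^3/h * 60 mg/L = 10746 g/h  (m^3/h * mg/L = g/h)
Daily solids removed = 10746 * 24 = 257904 g/day
Convert g to kg: 257904 / 1000 = 257.904 kg/day

257.904 kg/day


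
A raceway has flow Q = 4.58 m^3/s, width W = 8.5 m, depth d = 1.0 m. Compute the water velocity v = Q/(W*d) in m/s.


Cross-sectional area = W * d = 8.5 * 1.0 = 8.5 m^2
Velocity = Q / A = 4.58 / 8.5 = 0.538824 m/s

0.538824 m/s


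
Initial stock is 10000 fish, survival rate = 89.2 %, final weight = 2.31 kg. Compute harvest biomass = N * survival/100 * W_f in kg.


Survivors = 10000 * 89.2/100 = 8920 fish
Harvest biomass = survivors * W_f = 8920 * 2.31 = 20605.2 kg

20605.2 kg


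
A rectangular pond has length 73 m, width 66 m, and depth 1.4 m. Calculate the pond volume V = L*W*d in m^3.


Base area = L * W = 73 * 66 = 4818 m^2
Volume = area * depth = 4818 * 1.4 = 6745.2 m^3

6745.2 m^3


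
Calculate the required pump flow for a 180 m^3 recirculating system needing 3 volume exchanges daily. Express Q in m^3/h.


Daily recirculation volume = 180 m^3 * 3 = 540 m^3/day
Flow rate Q = daily volume / 24 h = 540 / 24 = 22.5 m^3/h

22.5 m^3/h


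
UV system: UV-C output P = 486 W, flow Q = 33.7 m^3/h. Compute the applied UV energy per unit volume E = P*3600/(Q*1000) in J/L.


Energy delivered per hour = 486 W * 3600 s = 1749600 J/h
Volume treated per hour = 33.7 m^3/h * 1000 = 33700 L/h
dose = 1749600 / 33700 = 51.9169 J/L

51.9169 J/L


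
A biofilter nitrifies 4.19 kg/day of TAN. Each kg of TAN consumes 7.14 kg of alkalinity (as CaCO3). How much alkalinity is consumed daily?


Alkalinity factor: 7.14 kg CaCO3 consumed per kg TAN nitrified
alk = 4.19 kg TAN * 7.14 = 29.9166 kg CaCO3/day

29.9166 kg CaCO3/day


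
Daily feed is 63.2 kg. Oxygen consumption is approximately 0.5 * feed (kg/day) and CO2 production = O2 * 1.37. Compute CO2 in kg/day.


O2 = 63.2 * 0.5 = 31.6
CO2 = 31.6 * 1.37 = 43.292

43.292 kg/day


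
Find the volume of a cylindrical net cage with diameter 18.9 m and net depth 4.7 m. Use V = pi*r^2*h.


r = d/2 = 18.9/2 = 9.45 m
Base area = pi*r^2 = pi*9.45^2 = 280.55208 m^2
Volume = 280.55208 * 4.7 = 1318.59 m^3

1318.59 m^3


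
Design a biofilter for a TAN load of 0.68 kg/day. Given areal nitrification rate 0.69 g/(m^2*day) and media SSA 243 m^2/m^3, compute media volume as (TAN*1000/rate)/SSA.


A = 0.68*1000 / 0.69 = 985.50725 m^2
V = 985.50725 / 243 = 4.05559

4.05559 m^3


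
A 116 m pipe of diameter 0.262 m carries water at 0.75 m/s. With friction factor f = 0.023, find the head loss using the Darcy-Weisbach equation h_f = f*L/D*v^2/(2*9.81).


v^2 = 0.75^2 = 0.5625 m^2/s^2
L/D = 116/0.262 = 442.74809
h_f = f*(L/D)*v^2/(2g) = 0.023 * 442.74809 * 0.5625 / 19.62 = 0.29195 m

0.29195 m


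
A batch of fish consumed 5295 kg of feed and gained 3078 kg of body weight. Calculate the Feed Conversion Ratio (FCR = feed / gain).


FCR = feed consumed / weight gained
FCR = 5295 kg / 3078 kg = 1.72027

1.72027


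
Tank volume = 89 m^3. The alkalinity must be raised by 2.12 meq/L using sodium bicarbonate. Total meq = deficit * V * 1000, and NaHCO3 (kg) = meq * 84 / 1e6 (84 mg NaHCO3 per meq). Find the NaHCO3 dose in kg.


Tank volume in L = 89 m^3 * 1000 = 89000 L
Total meq required = 2.12 meq/L * 89000 L = 188680 meq
NaHCO3 mass = 188680 meq * 84 mg/meq / 1e6 = 15.8491 kg

15.8491 kg


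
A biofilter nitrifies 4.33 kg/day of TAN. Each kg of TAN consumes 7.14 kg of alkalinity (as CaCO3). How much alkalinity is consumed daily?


Alkalinity factor: 7.14 kg CaCO3 consumed per kg TAN nitrified
alk = 4.33 kg TAN * 7.14 = 30.9162 kg CaCO3/day

30.9162 kg CaCO3/day


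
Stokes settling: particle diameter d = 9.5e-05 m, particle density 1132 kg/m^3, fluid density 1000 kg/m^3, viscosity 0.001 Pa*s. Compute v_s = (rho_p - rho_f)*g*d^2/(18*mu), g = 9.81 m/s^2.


Density difference: rho_p - rho_f = 1132 - 1000 = 132 kg/m^3
d^2 = (9.5e-05)^2 = 9.025e-09 m^2
Numerator = (rho_p - rho_f) * g * d^2 = 132 * 9.81 * 9.025e-09 = 1.1686653e-05
Denominator = 18 * mu = 18 * 0.001 = 0.018
v_s = 1.1686653e-05 / 0.018 = 6.49258e-04 m/s
Check: Re = rho_f * v_s * d / mu = 1000 * 6.49258e-04 * 9.5e-05 / 0.001 = 0.0617 < 1, so Stokes' law applies.

6.49258e-04 m/s


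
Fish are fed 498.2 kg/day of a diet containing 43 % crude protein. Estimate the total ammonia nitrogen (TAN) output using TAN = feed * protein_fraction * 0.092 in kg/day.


Protein in feed = 498.2 * 43/100 = 214.226 kg/day
TAN = protein * 0.092 = 214.226 * 0.092 = 19.708792 kg/day

19.708792 kg/day


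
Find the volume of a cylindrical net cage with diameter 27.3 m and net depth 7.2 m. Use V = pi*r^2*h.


r = d/2 = 27.3/2 = 13.65 m
Base area = pi*r^2 = pi*13.65^2 = 585.3494 m^2
Volume = 585.3494 * 7.2 = 4214.52 m^3

4214.52 m^3


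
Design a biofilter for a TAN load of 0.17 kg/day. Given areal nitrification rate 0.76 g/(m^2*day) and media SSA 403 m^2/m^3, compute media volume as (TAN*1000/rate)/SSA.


A = 0.17*1000 / 0.76 = 223.68421 m^2
V = 223.68421 / 403 = 0.555048

0.555048 m^3


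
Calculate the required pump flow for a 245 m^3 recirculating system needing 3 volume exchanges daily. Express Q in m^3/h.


Daily recirculation volume = 245 m^3 * 3 = 735 m^3/day
Flow rate Q = daily volume / 24 h = 735 / 24 = 30.625 m^3/h

30.625 m^3/h


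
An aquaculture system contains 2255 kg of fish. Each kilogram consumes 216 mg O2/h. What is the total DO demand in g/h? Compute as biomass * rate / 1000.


Total O2 consumption (mg/h) = 2255 kg * 216 mg/(kg*h) = 487080 mg/h
Convert to g/h: 487080 / 1000 = 487.08 g/h

487.08 g/h


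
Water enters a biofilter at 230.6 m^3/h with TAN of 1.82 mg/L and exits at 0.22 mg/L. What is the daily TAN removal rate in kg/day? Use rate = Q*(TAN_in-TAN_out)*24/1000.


Concentration drop: TAN_in - TAN_out = 1.82 - 0.22 = 1.6 mg/L
Hourly TAN removed = Q * dTAN = 230.6 m^3/h * 1.6 mg/L = 368.96 g/h  (m^3/h * mg/L = g/h)
Daily TAN removed = 368.96 * 24 = 8855.04 g/day
Convert to kg/day: 8855.04 / 1000 = 8.85504 kg/day

8.85504 kg/day


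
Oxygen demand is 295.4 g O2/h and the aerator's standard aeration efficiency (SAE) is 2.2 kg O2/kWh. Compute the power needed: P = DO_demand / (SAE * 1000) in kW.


SAE in g O2/kWh = 2.2 * 1000 = 2200 g/kWh
P = DO_demand / SAE_g = 295.4 / 2200 = 0.134273 kW

0.134273 kW


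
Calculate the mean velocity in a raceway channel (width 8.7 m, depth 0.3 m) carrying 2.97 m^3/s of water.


Cross-sectional area = W * d = 8.7 * 0.3 = 2.61 m^2
Velocity = Q / A = 2.97 / 2.61 = 1.13793 m/s

1.13793 m/s


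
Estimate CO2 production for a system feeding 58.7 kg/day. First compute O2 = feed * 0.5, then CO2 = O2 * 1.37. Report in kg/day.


O2 = 58.7 * 0.5 = 29.35
CO2 = 29.35 * 1.37 = 40.2095

40.2095 kg/day


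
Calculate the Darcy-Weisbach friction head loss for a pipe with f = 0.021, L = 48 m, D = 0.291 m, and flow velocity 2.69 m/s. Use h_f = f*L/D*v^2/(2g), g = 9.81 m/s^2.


v^2 = 2.69^2 = 7.2361 m^2/s^2
L/D = 48/0.291 = 164.94845
h_f = f*(L/D)*v^2/(2g) = 0.021 * 164.94845 * 7.2361 / 19.62 = 1.27754 m

1.27754 m


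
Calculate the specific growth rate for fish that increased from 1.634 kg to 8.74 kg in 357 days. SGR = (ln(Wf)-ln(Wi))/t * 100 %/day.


ln(W_f) = ln(8.74) = 2.1679102
ln(W_i) = ln(1.634) = 0.491031
ln(W_f) - ln(W_i) = 2.1679102 - 0.491031 = 1.6768792
SGR = 1.6768792 / 357 * 100 = 0.469714 %/day

0.469714 %/day


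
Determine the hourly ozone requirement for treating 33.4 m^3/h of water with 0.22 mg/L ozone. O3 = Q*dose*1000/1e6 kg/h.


O3 demand (mg/h) = Q * dose * 1000 = 33.4 * 0.22 * 1000 = 7348 mg/h
Convert mg to kg: 7348 / 1e6 = 0.007348 kg/h

0.007348 kg/h


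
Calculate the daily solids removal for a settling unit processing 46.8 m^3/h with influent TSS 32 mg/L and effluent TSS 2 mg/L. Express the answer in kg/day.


Concentration drop: TSS_in - TSS_out = 32 - 2 = 30 mg/L
Hourly solids removed = Q * dTSS = 46.8 m^3/h * 30 mg/L = 1404 g/h  (m^3/h * mg/L = g/h)
Daily solids removed = 1404 * 24 = 33696 g/day
Convert g to kg: 33696 / 1000 = 33.696 kg/day

33.696 kg/day


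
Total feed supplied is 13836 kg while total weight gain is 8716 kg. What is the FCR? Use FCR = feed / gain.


FCR = feed consumed / weight gained
FCR = 13836 kg / 8716 kg = 1.58743

1.58743


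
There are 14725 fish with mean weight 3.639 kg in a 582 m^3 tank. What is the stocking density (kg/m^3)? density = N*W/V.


Total biomass = 14725 fish * 3.639 kg = 53584.275 kg
Density = total biomass / volume = 53584.275 / 582 = 92.0692 kg/m^3

92.0692 kg/m^3


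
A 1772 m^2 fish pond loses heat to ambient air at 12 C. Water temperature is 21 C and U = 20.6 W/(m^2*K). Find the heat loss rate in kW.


Temperature difference dT = 21 - 12 = 9 K
Heat loss (W) = U * A * dT = 20.6 * 1772 * 9 = 328528.8 W
Convert to kW: 328528.8 / 1000 = 328.5288 kW

328.5288 kW


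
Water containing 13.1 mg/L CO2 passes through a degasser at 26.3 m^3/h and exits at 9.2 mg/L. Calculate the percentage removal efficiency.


CO2_out / CO2_in = 9.2 / 13.1 = 0.70229008
Fraction remaining = 0.70229008
efficiency = (1 - 0.70229008) * 100 = 29.771 %

29.771 %


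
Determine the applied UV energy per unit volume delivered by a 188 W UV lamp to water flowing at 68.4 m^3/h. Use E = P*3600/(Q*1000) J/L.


Energy delivered per hour = 188 W * 3600 s = 676800 J/h
Volume treated per hour = 68.4 m^3/h * 1000 = 68400 L/h
dose = 676800 / 68400 = 9.89474 J/L

9.89474 J/L


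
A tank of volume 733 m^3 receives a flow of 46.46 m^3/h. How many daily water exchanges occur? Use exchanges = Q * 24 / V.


Daily flow volume = 46.46 m^3/h * 24 h = 1115.04 m^3/day
Exchanges = daily flow / tank volume = 1115.04 / 733 = 1.5212 exchanges/day

1.5212 exchanges/day


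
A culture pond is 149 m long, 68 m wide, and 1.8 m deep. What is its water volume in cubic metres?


Base area = L * W = 149 * 68 = 10132 m^2
Volume = area * depth = 10132 * 1.8 = 18237.6 m^3

18237.6 m^3


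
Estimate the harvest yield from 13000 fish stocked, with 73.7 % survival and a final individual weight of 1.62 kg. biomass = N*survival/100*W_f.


Survivors = 13000 * 73.7/100 = 9581 fish
Harvest biomass = survivors * W_f = 9581 * 1.62 = 15521.22 kg

15521.22 kg


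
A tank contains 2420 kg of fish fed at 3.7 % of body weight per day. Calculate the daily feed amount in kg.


Feeding rate fraction = 3.7% / 100 = 0.037
Daily feed = 2420 kg * 0.037 = 89.54 kg/day

89.54 kg/day


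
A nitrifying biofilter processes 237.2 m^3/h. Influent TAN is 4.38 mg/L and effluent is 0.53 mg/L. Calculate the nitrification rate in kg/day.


Concentration drop: TAN_in - TAN_out = 4.38 - 0.53 = 3.85 mg/L
Hourly TAN removed = Q * dTAN = 237.2 m^3/h * 3.85 mg/L = 913.22 g/h  (m^3/h * mg/L = g/h)
Daily TAN removed = 913.22 * 24 = 21917.28 g/day
Convert to kg/day: 21917.28 / 1000 = 21.91728 kg/day

21.91728 kg/day


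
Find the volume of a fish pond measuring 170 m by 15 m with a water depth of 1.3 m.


Base area = L * W = 170 * 15 = 2550 m^2
Volume = area * depth = 2550 * 1.3 = 3315 m^3

3315 m^3


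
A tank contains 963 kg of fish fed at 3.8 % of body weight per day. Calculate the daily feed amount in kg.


Feeding rate fraction = 3.8% / 100 = 0.038
Daily feed = 963 kg * 0.038 = 36.594 kg/day

36.594 kg/day


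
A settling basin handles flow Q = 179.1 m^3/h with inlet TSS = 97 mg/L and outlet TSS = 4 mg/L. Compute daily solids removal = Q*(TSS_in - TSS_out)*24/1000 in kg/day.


Concentration drop: TSS_in - TSS_out = 97 - 4 = 93 mg/L
Hourly solids removed = Q * dTSS = 179.1 m^3/h * 93 mg/L = 16656.3 g/h  (m^3/h * mg/L = g/h)
Daily solids removed = 16656.3 * 24 = 399751.2 g/day
Convert g to kg: 399751.2 / 1000 = 399.7512 kg/day

399.7512 kg/day


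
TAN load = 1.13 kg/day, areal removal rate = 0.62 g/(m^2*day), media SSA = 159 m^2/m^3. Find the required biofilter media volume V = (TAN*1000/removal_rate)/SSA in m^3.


A = 1.13*1000 / 0.62 = 1822.5806 m^2
V = 1822.5806 / 159 = 11.4628

11.4628 m^3


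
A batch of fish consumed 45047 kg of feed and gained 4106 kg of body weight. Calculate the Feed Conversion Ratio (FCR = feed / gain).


FCR = feed consumed / weight gained
FCR = 45047 kg / 4106 kg = 10.971

10.971


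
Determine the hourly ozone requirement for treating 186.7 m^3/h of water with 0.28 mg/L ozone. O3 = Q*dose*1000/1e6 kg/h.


O3 demand (mg/h) = Q * dose * 1000 = 186.7 * 0.28 * 1000 = 52276 mg/h
Convert mg to kg: 52276 / 1e6 = 0.052276 kg/h

0.052276 kg/h


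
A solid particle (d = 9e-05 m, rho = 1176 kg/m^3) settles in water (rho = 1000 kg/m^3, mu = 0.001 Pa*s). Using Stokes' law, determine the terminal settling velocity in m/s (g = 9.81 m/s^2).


Density difference: rho_p - rho_f = 1176 - 1000 = 176 kg/m^3
d^2 = (9e-05)^2 = 8.1e-09 m^2
Numerator = (rho_p - rho_f) * g * d^2 = 176 * 9.81 * 8.1e-09 = 1.3985136e-05
Denominator = 18 * mu = 18 * 0.001 = 0.018
v_s = 1.3985136e-05 / 0.018 = 7.76952e-04 m/s
Check: Re = rho_f * v_s * d / mu = 1000 * 7.76952e-04 * 9e-05 / 0.001 = 0.0699 < 1, so Stokes' law applies.

7.76952e-04 m/s


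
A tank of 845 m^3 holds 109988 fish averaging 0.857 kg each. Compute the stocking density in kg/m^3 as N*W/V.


Total biomass = 109988 fish * 0.857 kg = 94259.716 kg
Density = total biomass / volume = 94259.716 / 845 = 111.55 kg/m^3

111.55 kg/m^3


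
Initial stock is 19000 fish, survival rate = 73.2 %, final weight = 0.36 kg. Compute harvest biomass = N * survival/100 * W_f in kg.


Survivors = 19000 * 73.2/100 = 13908 fish
Harvest biomass = survivors * W_f = 13908 * 0.36 = 5006.88 kg

5006.88 kg


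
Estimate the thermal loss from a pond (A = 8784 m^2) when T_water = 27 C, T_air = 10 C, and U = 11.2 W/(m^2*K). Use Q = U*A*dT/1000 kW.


Temperature difference dT = 27 - 10 = 17 K
Heat loss (W) = U * A * dT = 11.2 * 8784 * 17 = 1672473.6 W
Convert to kW: 1672473.6 / 1000 = 1672.4736 kW

1672.4736 kW


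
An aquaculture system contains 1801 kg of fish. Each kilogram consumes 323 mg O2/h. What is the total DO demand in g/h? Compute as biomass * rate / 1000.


Total O2 consumption (mg/h) = 1801 kg * 323 mg/(kg*h) = 581723 mg/h
Convert to g/h: 581723 / 1000 = 581.723 g/h

581.723 g/h


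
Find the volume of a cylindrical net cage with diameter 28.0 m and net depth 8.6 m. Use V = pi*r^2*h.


r = d/2 = 28.0/2 = 14 m
Base area = pi*r^2 = pi*14^2 = 615.75216 m^2
Volume = 615.75216 * 8.6 = 5295.47 m^3

5295.47 m^3


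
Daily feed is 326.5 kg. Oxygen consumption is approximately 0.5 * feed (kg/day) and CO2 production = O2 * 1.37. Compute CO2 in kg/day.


O2 = 326.5 * 0.5 = 163.25
CO2 = 163.25 * 1.37 = 223.6525

223.6525 kg/day


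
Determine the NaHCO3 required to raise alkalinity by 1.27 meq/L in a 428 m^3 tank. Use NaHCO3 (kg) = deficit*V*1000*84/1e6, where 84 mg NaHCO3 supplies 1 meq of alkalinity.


Tank volume in L = 428 m^3 * 1000 = 428000 L
Total meq required = 1.27 meq/L * 428000 L = 543560 meq
NaHCO3 mass = 543560 meq * 84 mg/meq / 1e6 = 45.659 kg

45.659 kg


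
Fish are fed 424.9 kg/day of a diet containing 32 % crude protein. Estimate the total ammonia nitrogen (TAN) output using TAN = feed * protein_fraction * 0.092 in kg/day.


Protein in feed = 424.9 * 32/100 = 135.968 kg/day
TAN = protein * 0.092 = 135.968 * 0.092 = 12.509056 kg/day

12.509056 kg/day


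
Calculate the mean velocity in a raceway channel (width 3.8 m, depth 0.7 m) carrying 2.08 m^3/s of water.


Cross-sectional area = W * d = 3.8 * 0.7 = 2.66 m^2
Velocity = Q / A = 2.08 / 2.66 = 0.781955 m/s

0.781955 m/s


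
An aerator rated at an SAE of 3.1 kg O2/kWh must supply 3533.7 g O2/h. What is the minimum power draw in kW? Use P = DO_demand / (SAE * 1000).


SAE in g O2/kWh = 3.1 * 1000 = 3100 g/kWh
P = DO_demand / SAE_g = 3533.7 / 3100 = 1.1399 kW

1.1399 kW


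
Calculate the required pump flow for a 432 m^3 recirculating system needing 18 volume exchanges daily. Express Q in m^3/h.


Daily recirculation volume = 432 m^3 * 18 = 7776 m^3/day
Flow rate Q = daily volume / 24 h = 7776 / 24 = 324 m^3/h

324 m^3/h


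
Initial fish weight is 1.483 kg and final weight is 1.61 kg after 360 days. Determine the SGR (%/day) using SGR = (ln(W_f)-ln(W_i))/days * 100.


ln(W_f) = ln(1.61) = 0.47623418
ln(W_i) = ln(1.483) = 0.39406706
ln(W_f) - ln(W_i) = 0.47623418 - 0.39406706 = 0.08216712
SGR = 0.08216712 / 360 * 100 = 0.0228242 %/day

0.0228242 %/day


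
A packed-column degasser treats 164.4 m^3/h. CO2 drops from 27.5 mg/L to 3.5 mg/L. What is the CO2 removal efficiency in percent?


CO2_out / CO2_in = 3.5 / 27.5 = 0.12727273
Fraction remaining = 0.12727273
efficiency = (1 - 0.12727273) * 100 = 87.2727 %

87.2727 %


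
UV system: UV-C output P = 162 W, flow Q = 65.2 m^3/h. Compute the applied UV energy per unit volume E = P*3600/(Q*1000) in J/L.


Energy delivered per hour = 162 W * 3600 s = 583200 J/h
Volume treated per hour = 65.2 m^3/h * 1000 = 65200 L/h
dose = 583200 / 65200 = 8.94479 J/L

8.94479 J/L


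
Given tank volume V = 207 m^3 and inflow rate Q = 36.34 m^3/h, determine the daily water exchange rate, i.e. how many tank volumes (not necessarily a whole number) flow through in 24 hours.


Daily flow volume = 36.34 m^3/h * 24 h = 872.16 m^3/day
Exchanges = daily flow / tank volume = 872.16 / 207 = 4.21333 exchanges/day

4.21333 exchanges/day


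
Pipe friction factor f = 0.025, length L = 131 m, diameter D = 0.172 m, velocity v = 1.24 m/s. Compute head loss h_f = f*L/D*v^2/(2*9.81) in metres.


v^2 = 1.24^2 = 1.5376 m^2/s^2
L/D = 131/0.172 = 761.62791
h_f = f*(L/D)*v^2/(2g) = 0.025 * 761.62791 * 1.5376 / 19.62 = 1.4922 m

1.4922 m


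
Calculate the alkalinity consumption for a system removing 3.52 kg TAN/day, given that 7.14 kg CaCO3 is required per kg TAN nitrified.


Alkalinity factor: 7.14 kg CaCO3 consumed per kg TAN nitrified
alk = 3.52 kg TAN * 7.14 = 25.1328 kg CaCO3/day

25.1328 kg CaCO3/day


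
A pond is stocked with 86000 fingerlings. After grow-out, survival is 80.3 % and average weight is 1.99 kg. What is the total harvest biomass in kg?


Survivors = 86000 * 80.3/100 = 69058 fish
Harvest biomass = survivors * W_f = 69058 * 1.99 = 137425.42 kg

137425.42 kg


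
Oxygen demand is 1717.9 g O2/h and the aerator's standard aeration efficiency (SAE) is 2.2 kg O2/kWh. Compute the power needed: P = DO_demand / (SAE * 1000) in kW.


SAE in g O2/kWh = 2.2 * 1000 = 2200 g/kWh
P = DO_demand / SAE_g = 1717.9 / 2200 = 0.780864 kW

0.780864 kW


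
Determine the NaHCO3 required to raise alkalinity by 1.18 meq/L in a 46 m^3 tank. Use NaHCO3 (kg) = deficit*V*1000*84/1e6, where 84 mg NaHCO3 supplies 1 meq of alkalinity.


Tank volume in L = 46 m^3 * 1000 = 46000 L
Total meq required = 1.18 meq/L * 46000 L = 54280 meq
NaHCO3 mass = 54280 meq * 84 mg/meq / 1e6 = 4.55952 kg

4.55952 kg


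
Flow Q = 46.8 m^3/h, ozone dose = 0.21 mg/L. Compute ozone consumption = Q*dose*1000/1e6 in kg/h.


O3 demand (mg/h) = Q * dose * 1000 = 46.8 * 0.21 * 1000 = 9828 mg/h
Convert mg to kg: 9828 / 1e6 = 0.009828 kg/h

0.009828 kg/h


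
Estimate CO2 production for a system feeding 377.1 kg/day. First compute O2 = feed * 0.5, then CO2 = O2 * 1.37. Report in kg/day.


O2 = 377.1 * 0.5 = 188.55
CO2 = 188.55 * 1.37 = 258.3135

258.3135 kg/day


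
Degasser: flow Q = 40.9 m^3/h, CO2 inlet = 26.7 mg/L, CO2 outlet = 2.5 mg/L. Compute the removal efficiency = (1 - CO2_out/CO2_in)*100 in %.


CO2_out / CO2_in = 2.5 / 26.7 = 0.093632959
Fraction remaining = 0.093632959
efficiency = (1 - 0.093632959) * 100 = 90.6367 %

90.6367 %


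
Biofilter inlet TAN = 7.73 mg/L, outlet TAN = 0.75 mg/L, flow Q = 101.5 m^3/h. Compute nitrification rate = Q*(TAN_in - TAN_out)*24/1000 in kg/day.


Concentration drop: TAN_in - TAN_out = 7.73 - 0.75 = 6.98 mg/L
Hourly TAN removed = Q * dTAN = 101.5 m^3/h * 6.98 mg/L = 708.47 g/h  (m^3/h * mg/L = g/h)
Daily TAN removed = 708.47 * 24 = 17003.28 g/day
Convert to kg/day: 17003.28 / 1000 = 17.00328 kg/day

17.00328 kg/day


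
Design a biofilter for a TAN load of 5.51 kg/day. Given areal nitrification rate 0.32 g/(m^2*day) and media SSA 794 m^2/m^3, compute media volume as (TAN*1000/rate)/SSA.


A = 5.51*1000 / 0.32 = 17218.75 m^2
V = 17218.75 / 794 = 21.6861

21.6861 m^3


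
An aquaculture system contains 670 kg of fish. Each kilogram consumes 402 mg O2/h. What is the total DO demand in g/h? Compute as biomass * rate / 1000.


Total O2 consumption (mg/h) = 670 kg * 402 mg/(kg*h) = 269340 mg/h
Convert to g/h: 269340 / 1000 = 269.34 g/h

269.34 g/h


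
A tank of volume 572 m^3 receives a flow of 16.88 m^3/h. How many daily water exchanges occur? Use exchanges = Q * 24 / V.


Daily flow volume = 16.88 m^3/h * 24 h = 405.12 m^3/day
Exchanges = daily flow / tank volume = 405.12 / 572 = 0.708252 exchanges/day

0.708252 exchanges/day
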